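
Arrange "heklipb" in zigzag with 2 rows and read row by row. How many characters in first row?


Zigzag "heklipb" into 2 rows:
Placing characters:
  'h' => row 0
  'e' => row 1
  'k' => row 0
  'l' => row 1
  'i' => row 0
  'p' => row 1
  'b' => row 0
Rows:
  Row 0: "hkib"
  Row 1: "elp"
First row length: 4

4


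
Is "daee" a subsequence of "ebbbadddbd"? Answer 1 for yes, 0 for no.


Check if "daee" is a subsequence of "ebbbadddbd"
Greedy scan:
  Position 0 ('e'): no match needed
  Position 1 ('b'): no match needed
  Position 2 ('b'): no match needed
  Position 3 ('b'): no match needed
  Position 4 ('a'): no match needed
  Position 5 ('d'): matches sub[0] = 'd'
  Position 6 ('d'): no match needed
  Position 7 ('d'): no match needed
  Position 8 ('b'): no match needed
  Position 9 ('d'): no match needed
Only matched 1/4 characters => not a subsequence

0


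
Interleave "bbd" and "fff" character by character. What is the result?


Interleaving "bbd" and "fff":
  Position 0: 'b' from first, 'f' from second => "bf"
  Position 1: 'b' from first, 'f' from second => "bf"
  Position 2: 'd' from first, 'f' from second => "df"
Result: bfbfdf

bfbfdf


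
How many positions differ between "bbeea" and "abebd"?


Comparing "bbeea" and "abebd" position by position:
  Position 0: 'b' vs 'a' => DIFFER
  Position 1: 'b' vs 'b' => same
  Position 2: 'e' vs 'e' => same
  Position 3: 'e' vs 'b' => DIFFER
  Position 4: 'a' vs 'd' => DIFFER
Positions that differ: 3

3


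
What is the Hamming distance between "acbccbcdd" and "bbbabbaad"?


Comparing "acbccbcdd" and "bbbabbaad" position by position:
  Position 0: 'a' vs 'b' => differ
  Position 1: 'c' vs 'b' => differ
  Position 2: 'b' vs 'b' => same
  Position 3: 'c' vs 'a' => differ
  Position 4: 'c' vs 'b' => differ
  Position 5: 'b' vs 'b' => same
  Position 6: 'c' vs 'a' => differ
  Position 7: 'd' vs 'a' => differ
  Position 8: 'd' vs 'd' => same
Total differences (Hamming distance): 6

6


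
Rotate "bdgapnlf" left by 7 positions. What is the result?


Input: "bdgapnlf", rotate left by 7
First 7 characters: "bdgapnl"
Remaining characters: "f"
Concatenate remaining + first: "f" + "bdgapnl" = "fbdgapnl"

fbdgapnl


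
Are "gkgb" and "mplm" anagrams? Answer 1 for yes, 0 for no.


Strings: "gkgb", "mplm"
Sorted first:  bggk
Sorted second: lmmp
Differ at position 0: 'b' vs 'l' => not anagrams

0


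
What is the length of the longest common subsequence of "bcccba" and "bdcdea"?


LCS of "bcccba" and "bdcdea"
DP table:
           b    d    c    d    e    a
      0    0    0    0    0    0    0
  b   0    1    1    1    1    1    1
  c   0    1    1    2    2    2    2
  c   0    1    1    2    2    2    2
  c   0    1    1    2    2    2    2
  b   0    1    1    2    2    2    2
  a   0    1    1    2    2    2    3
LCS length = dp[6][6] = 3

3


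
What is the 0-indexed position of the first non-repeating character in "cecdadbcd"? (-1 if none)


Input: cecdadbcd
Character frequencies:
  'a': 1
  'b': 1
  'c': 3
  'd': 3
  'e': 1
Scanning left to right for freq == 1:
  Position 0 ('c'): freq=3, skip
  Position 1 ('e'): unique! => answer = 1

1


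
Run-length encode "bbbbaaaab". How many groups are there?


Input: bbbbaaaab
Scanning for consecutive runs:
  Group 1: 'b' x 4 (positions 0-3)
  Group 2: 'a' x 4 (positions 4-7)
  Group 3: 'b' x 1 (positions 8-8)
Total groups: 3

3


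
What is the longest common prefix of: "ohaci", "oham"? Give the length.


Words: ohaci, oham
  Position 0: all 'o' => match
  Position 1: all 'h' => match
  Position 2: all 'a' => match
  Position 3: ('c', 'm') => mismatch, stop
LCP = "oha" (length 3)

3


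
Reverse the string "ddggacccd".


Input: ddggacccd
Reading characters right to left:
  Position 8: 'd'
  Position 7: 'c'
  Position 6: 'c'
  Position 5: 'c'
  Position 4: 'a'
  Position 3: 'g'
  Position 2: 'g'
  Position 1: 'd'
  Position 0: 'd'
Reversed: dcccaggdd

dcccaggdd


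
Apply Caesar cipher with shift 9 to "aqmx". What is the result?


Caesar cipher: shift "aqmx" by 9
  'a' (pos 0) + 9 = pos 9 = 'j'
  'q' (pos 16) + 9 = pos 25 = 'z'
  'm' (pos 12) + 9 = pos 21 = 'v'
  'x' (pos 23) + 9 = pos 6 = 'g'
Result: jzvg

jzvg


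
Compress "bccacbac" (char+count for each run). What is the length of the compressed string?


Input: bccacbac
Runs:
  'b' x 1 => "b1"
  'c' x 2 => "c2"
  'a' x 1 => "a1"
  'c' x 1 => "c1"
  'b' x 1 => "b1"
  'a' x 1 => "a1"
  'c' x 1 => "c1"
Compressed: "b1c2a1c1b1a1c1"
Compressed length: 14

14


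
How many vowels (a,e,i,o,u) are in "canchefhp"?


Input: canchefhp
Checking each character:
  'c' at position 0: consonant
  'a' at position 1: vowel (running total: 1)
  'n' at position 2: consonant
  'c' at position 3: consonant
  'h' at position 4: consonant
  'e' at position 5: vowel (running total: 2)
  'f' at position 6: consonant
  'h' at position 7: consonant
  'p' at position 8: consonant
Total vowels: 2

2


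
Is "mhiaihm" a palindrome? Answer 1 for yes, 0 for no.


Input: mhiaihm
Reversed: mhiaihm
  Compare pos 0 ('m') with pos 6 ('m'): match
  Compare pos 1 ('h') with pos 5 ('h'): match
  Compare pos 2 ('i') with pos 4 ('i'): match
Result: palindrome

1


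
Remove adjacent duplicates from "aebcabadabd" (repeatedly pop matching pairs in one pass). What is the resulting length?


Input: aebcabadabd
Stack-based adjacent duplicate removal:
  Read 'a': push. Stack: a
  Read 'e': push. Stack: ae
  Read 'b': push. Stack: aeb
  Read 'c': push. Stack: aebc
  Read 'a': push. Stack: aebca
  Read 'b': push. Stack: aebcab
  Read 'a': push. Stack: aebcaba
  Read 'd': push. Stack: aebcabad
  Read 'a': push. Stack: aebcabada
  Read 'b': push. Stack: aebcabadab
  Read 'd': push. Stack: aebcabadabd
Final stack: "aebcabadabd" (length 11)

11


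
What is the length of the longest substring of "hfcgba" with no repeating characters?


Input: "hfcgba"
Sliding window (track last position of each char):
  Position 0 ('h'): window [0,0] length 1 -- new best
  Position 1 ('f'): window [0,1] length 2 -- new best
  Position 2 ('c'): window [0,2] length 3 -- new best
  Position 3 ('g'): window [0,3] length 4 -- new best
  Position 4 ('b'): window [0,4] length 5 -- new best
  Position 5 ('a'): window [0,5] length 6 -- new best
Longest substring with no repeats: "hfcgba" with length 6

6


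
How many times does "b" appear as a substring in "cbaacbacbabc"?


Searching for "b" in "cbaacbacbabc"
Scanning each position:
  Position 0: "c" => no
  Position 1: "b" => MATCH
  Position 2: "a" => no
  Position 3: "a" => no
  Position 4: "c" => no
  Position 5: "b" => MATCH
  Position 6: "a" => no
  Position 7: "c" => no
  Position 8: "b" => MATCH
  Position 9: "a" => no
  Position 10: "b" => MATCH
  Position 11: "c" => no
Total occurrences: 4

4


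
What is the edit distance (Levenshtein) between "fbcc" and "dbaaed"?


Computing edit distance: "fbcc" -> "dbaaed"
DP table:
           d    b    a    a    e    d
      0    1    2    3    4    5    6
  f   1    1    2    3    4    5    6
  b   2    2    1    2    3    4    5
  c   3    3    2    2    3    4    5
  c   4    4    3    3    3    4    5
Edit distance = dp[4][6] = 5

5


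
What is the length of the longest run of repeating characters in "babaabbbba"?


Input: "babaabbbba"
Scanning for longest run:
  Position 1 ('a'): new char, reset run to 1
  Position 2 ('b'): new char, reset run to 1
  Position 3 ('a'): new char, reset run to 1
  Position 4 ('a'): continues run of 'a', length=2
  Position 5 ('b'): new char, reset run to 1
  Position 6 ('b'): continues run of 'b', length=2
  Position 7 ('b'): continues run of 'b', length=3
  Position 8 ('b'): continues run of 'b', length=4
  Position 9 ('a'): new char, reset run to 1
Longest run: 'b' with length 4

4


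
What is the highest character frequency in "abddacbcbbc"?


Input: abddacbcbbc
Character counts:
  'a': 2
  'b': 4
  'c': 3
  'd': 2
Maximum frequency: 4

4


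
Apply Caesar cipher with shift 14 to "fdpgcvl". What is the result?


Caesar cipher: shift "fdpgcvl" by 14
  'f' (pos 5) + 14 = pos 19 = 't'
  'd' (pos 3) + 14 = pos 17 = 'r'
  'p' (pos 15) + 14 = pos 3 = 'd'
  'g' (pos 6) + 14 = pos 20 = 'u'
  'c' (pos 2) + 14 = pos 16 = 'q'
  'v' (pos 21) + 14 = pos 9 = 'j'
  'l' (pos 11) + 14 = pos 25 = 'z'
Result: trduqjz

trduqjz


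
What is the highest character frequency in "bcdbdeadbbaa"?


Input: bcdbdeadbbaa
Character counts:
  'a': 3
  'b': 4
  'c': 1
  'd': 3
  'e': 1
Maximum frequency: 4

4


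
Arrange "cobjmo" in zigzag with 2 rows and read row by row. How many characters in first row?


Zigzag "cobjmo" into 2 rows:
Placing characters:
  'c' => row 0
  'o' => row 1
  'b' => row 0
  'j' => row 1
  'm' => row 0
  'o' => row 1
Rows:
  Row 0: "cbm"
  Row 1: "ojo"
First row length: 3

3


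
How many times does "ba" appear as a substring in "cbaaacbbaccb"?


Searching for "ba" in "cbaaacbbaccb"
Scanning each position:
  Position 0: "cb" => no
  Position 1: "ba" => MATCH
  Position 2: "aa" => no
  Position 3: "aa" => no
  Position 4: "ac" => no
  Position 5: "cb" => no
  Position 6: "bb" => no
  Position 7: "ba" => MATCH
  Position 8: "ac" => no
  Position 9: "cc" => no
  Position 10: "cb" => no
Total occurrences: 2

2


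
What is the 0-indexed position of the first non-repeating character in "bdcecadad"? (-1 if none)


Input: bdcecadad
Character frequencies:
  'a': 2
  'b': 1
  'c': 2
  'd': 3
  'e': 1
Scanning left to right for freq == 1:
  Position 0 ('b'): unique! => answer = 0

0


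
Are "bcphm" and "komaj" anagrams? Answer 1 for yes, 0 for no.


Strings: "bcphm", "komaj"
Sorted first:  bchmp
Sorted second: ajkmo
Differ at position 0: 'b' vs 'a' => not anagrams

0


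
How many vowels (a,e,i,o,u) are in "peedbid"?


Input: peedbid
Checking each character:
  'p' at position 0: consonant
  'e' at position 1: vowel (running total: 1)
  'e' at position 2: vowel (running total: 2)
  'd' at position 3: consonant
  'b' at position 4: consonant
  'i' at position 5: vowel (running total: 3)
  'd' at position 6: consonant
Total vowels: 3

3


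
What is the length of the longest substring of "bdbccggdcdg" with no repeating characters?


Input: "bdbccggdcdg"
Sliding window (track last position of each char):
  Position 0 ('b'): window [0,0] length 1 -- new best
  Position 1 ('d'): window [0,1] length 2 -- new best
  Position 2 ('b'): repeat (last at 0), move window start to 1
  Position 2 ('b'): window [1,2] length 2
  Position 3 ('c'): window [1,3] length 3 -- new best
  Position 4 ('c'): repeat (last at 3), move window start to 4
  Position 4 ('c'): window [4,4] length 1
  Position 5 ('g'): window [4,5] length 2
  Position 6 ('g'): repeat (last at 5), move window start to 6
  Position 6 ('g'): window [6,6] length 1
  Position 7 ('d'): window [6,7] length 2
  Position 8 ('c'): window [6,8] length 3
  Position 9 ('d'): repeat (last at 7), move window start to 8
  Position 9 ('d'): window [8,9] length 2
  Position 10 ('g'): window [8,10] length 3
Longest substring with no repeats: "dbc" with length 3

3


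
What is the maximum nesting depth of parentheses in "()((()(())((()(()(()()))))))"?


Input: "()((()(())((()(()(()()))))))"
Tracking depth:
  Position 0 '(': depth becomes 1
  Position 1 ')': depth becomes 0
  Position 2 '(': depth becomes 1
  Position 3 '(': depth becomes 2
  Position 4 '(': depth becomes 3
  Position 5 ')': depth becomes 2
  Position 6 '(': depth becomes 3
  Position 7 '(': depth becomes 4
  Position 8 ')': depth becomes 3
  Position 9 ')': depth becomes 2
  Position 10 '(': depth becomes 3
  Position 11 '(': depth becomes 4
  Position 12 '(': depth becomes 5
  Position 13 ')': depth becomes 4
  Position 14 '(': depth becomes 5
  Position 15 '(': depth becomes 6
  Position 16 ')': depth becomes 5
  Position 17 '(': depth becomes 6
  Position 18 '(': depth becomes 7
  Position 19 ')': depth becomes 6
  Position 20 '(': depth becomes 7
  Position 21 ')': depth becomes 6
  Position 22 ')': depth becomes 5
  Position 23 ')': depth becomes 4
  Position 24 ')': depth becomes 3
  Position 25 ')': depth becomes 2
  Position 26 ')': depth becomes 1
  Position 27 ')': depth becomes 0
Maximum depth reached: 7

7


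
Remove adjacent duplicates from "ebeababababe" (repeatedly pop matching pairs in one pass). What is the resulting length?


Input: ebeababababe
Stack-based adjacent duplicate removal:
  Read 'e': push. Stack: e
  Read 'b': push. Stack: eb
  Read 'e': push. Stack: ebe
  Read 'a': push. Stack: ebea
  Read 'b': push. Stack: ebeab
  Read 'a': push. Stack: ebeaba
  Read 'b': push. Stack: ebeabab
  Read 'a': push. Stack: ebeababa
  Read 'b': push. Stack: ebeababab
  Read 'a': push. Stack: ebeabababa
  Read 'b': push. Stack: ebeabababab
  Read 'e': push. Stack: ebeababababe
Final stack: "ebeababababe" (length 12)

12


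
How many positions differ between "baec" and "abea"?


Comparing "baec" and "abea" position by position:
  Position 0: 'b' vs 'a' => DIFFER
  Position 1: 'a' vs 'b' => DIFFER
  Position 2: 'e' vs 'e' => same
  Position 3: 'c' vs 'a' => DIFFER
Positions that differ: 3

3


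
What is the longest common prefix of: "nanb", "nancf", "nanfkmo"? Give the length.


Words: nanb, nancf, nanfkmo
  Position 0: all 'n' => match
  Position 1: all 'a' => match
  Position 2: all 'n' => match
  Position 3: ('b', 'c', 'f') => mismatch, stop
LCP = "nan" (length 3)

3


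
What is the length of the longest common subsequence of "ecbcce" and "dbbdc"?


LCS of "ecbcce" and "dbbdc"
DP table:
           d    b    b    d    c
      0    0    0    0    0    0
  e   0    0    0    0    0    0
  c   0    0    0    0    0    1
  b   0    0    1    1    1    1
  c   0    0    1    1    1    2
  c   0    0    1    1    1    2
  e   0    0    1    1    1    2
LCS length = dp[6][5] = 2

2


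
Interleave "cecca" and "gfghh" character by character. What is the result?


Interleaving "cecca" and "gfghh":
  Position 0: 'c' from first, 'g' from second => "cg"
  Position 1: 'e' from first, 'f' from second => "ef"
  Position 2: 'c' from first, 'g' from second => "cg"
  Position 3: 'c' from first, 'h' from second => "ch"
  Position 4: 'a' from first, 'h' from second => "ah"
Result: cgefcgchah

cgefcgchah


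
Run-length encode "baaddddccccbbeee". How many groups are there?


Input: baaddddccccbbeee
Scanning for consecutive runs:
  Group 1: 'b' x 1 (positions 0-0)
  Group 2: 'a' x 2 (positions 1-2)
  Group 3: 'd' x 4 (positions 3-6)
  Group 4: 'c' x 4 (positions 7-10)
  Group 5: 'b' x 2 (positions 11-12)
  Group 6: 'e' x 3 (positions 13-15)
Total groups: 6

6


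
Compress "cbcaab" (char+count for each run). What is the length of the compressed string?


Input: cbcaab
Runs:
  'c' x 1 => "c1"
  'b' x 1 => "b1"
  'c' x 1 => "c1"
  'a' x 2 => "a2"
  'b' x 1 => "b1"
Compressed: "c1b1c1a2b1"
Compressed length: 10

10


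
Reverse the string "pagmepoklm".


Input: pagmepoklm
Reading characters right to left:
  Position 9: 'm'
  Position 8: 'l'
  Position 7: 'k'
  Position 6: 'o'
  Position 5: 'p'
  Position 4: 'e'
  Position 3: 'm'
  Position 2: 'g'
  Position 1: 'a'
  Position 0: 'p'
Reversed: mlkopemgap

mlkopemgap


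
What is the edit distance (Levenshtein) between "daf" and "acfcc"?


Computing edit distance: "daf" -> "acfcc"
DP table:
           a    c    f    c    c
      0    1    2    3    4    5
  d   1    1    2    3    4    5
  a   2    1    2    3    4    5
  f   3    2    2    2    3    4
Edit distance = dp[3][5] = 4

4


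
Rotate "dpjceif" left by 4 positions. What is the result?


Input: "dpjceif", rotate left by 4
First 4 characters: "dpjc"
Remaining characters: "eif"
Concatenate remaining + first: "eif" + "dpjc" = "eifdpjc"

eifdpjc


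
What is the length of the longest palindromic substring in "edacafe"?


Input: "edacafe"
Checking substrings for palindromes:
  [2:5] "aca" (len 3) => palindrome
Longest palindromic substring: "aca" with length 3

3


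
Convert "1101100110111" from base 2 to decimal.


Input: "1101100110111" in base 2
Positional expansion:
  Digit '1' (value 1) x 2^12 = 4096
  Digit '1' (value 1) x 2^11 = 2048
  Digit '0' (value 0) x 2^10 = 0
  Digit '1' (value 1) x 2^9 = 512
  Digit '1' (value 1) x 2^8 = 256
  Digit '0' (value 0) x 2^7 = 0
  Digit '0' (value 0) x 2^6 = 0
  Digit '1' (value 1) x 2^5 = 32
  Digit '1' (value 1) x 2^4 = 16
  Digit '0' (value 0) x 2^3 = 0
  Digit '1' (value 1) x 2^2 = 4
  Digit '1' (value 1) x 2^1 = 2
  Digit '1' (value 1) x 2^0 = 1
Sum = 6967

6967


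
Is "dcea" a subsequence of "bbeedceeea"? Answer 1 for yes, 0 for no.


Check if "dcea" is a subsequence of "bbeedceeea"
Greedy scan:
  Position 0 ('b'): no match needed
  Position 1 ('b'): no match needed
  Position 2 ('e'): no match needed
  Position 3 ('e'): no match needed
  Position 4 ('d'): matches sub[0] = 'd'
  Position 5 ('c'): matches sub[1] = 'c'
  Position 6 ('e'): matches sub[2] = 'e'
  Position 7 ('e'): no match needed
  Position 8 ('e'): no match needed
  Position 9 ('a'): matches sub[3] = 'a'
All 4 characters matched => is a subsequence

1


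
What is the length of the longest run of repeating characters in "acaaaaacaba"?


Input: "acaaaaacaba"
Scanning for longest run:
  Position 1 ('c'): new char, reset run to 1
  Position 2 ('a'): new char, reset run to 1
  Position 3 ('a'): continues run of 'a', length=2
  Position 4 ('a'): continues run of 'a', length=3
  Position 5 ('a'): continues run of 'a', length=4
  Position 6 ('a'): continues run of 'a', length=5
  Position 7 ('c'): new char, reset run to 1
  Position 8 ('a'): new char, reset run to 1
  Position 9 ('b'): new char, reset run to 1
  Position 10 ('a'): new char, reset run to 1
Longest run: 'a' with length 5

5


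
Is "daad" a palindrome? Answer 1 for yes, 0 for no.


Input: daad
Reversed: daad
  Compare pos 0 ('d') with pos 3 ('d'): match
  Compare pos 1 ('a') with pos 2 ('a'): match
Result: palindrome

1


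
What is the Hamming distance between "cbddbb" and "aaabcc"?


Comparing "cbddbb" and "aaabcc" position by position:
  Position 0: 'c' vs 'a' => differ
  Position 1: 'b' vs 'a' => differ
  Position 2: 'd' vs 'a' => differ
  Position 3: 'd' vs 'b' => differ
  Position 4: 'b' vs 'c' => differ
  Position 5: 'b' vs 'c' => differ
Total differences (Hamming distance): 6

6


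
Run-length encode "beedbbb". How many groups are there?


Input: beedbbb
Scanning for consecutive runs:
  Group 1: 'b' x 1 (positions 0-0)
  Group 2: 'e' x 2 (positions 1-2)
  Group 3: 'd' x 1 (positions 3-3)
  Group 4: 'b' x 3 (positions 4-6)
Total groups: 4

4


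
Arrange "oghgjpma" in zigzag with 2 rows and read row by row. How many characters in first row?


Zigzag "oghgjpma" into 2 rows:
Placing characters:
  'o' => row 0
  'g' => row 1
  'h' => row 0
  'g' => row 1
  'j' => row 0
  'p' => row 1
  'm' => row 0
  'a' => row 1
Rows:
  Row 0: "ohjm"
  Row 1: "ggpa"
First row length: 4

4


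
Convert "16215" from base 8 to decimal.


Input: "16215" in base 8
Positional expansion:
  Digit '1' (value 1) x 8^4 = 4096
  Digit '6' (value 6) x 8^3 = 3072
  Digit '2' (value 2) x 8^2 = 128
  Digit '1' (value 1) x 8^1 = 8
  Digit '5' (value 5) x 8^0 = 5
Sum = 7309

7309


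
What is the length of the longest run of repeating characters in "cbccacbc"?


Input: "cbccacbc"
Scanning for longest run:
  Position 1 ('b'): new char, reset run to 1
  Position 2 ('c'): new char, reset run to 1
  Position 3 ('c'): continues run of 'c', length=2
  Position 4 ('a'): new char, reset run to 1
  Position 5 ('c'): new char, reset run to 1
  Position 6 ('b'): new char, reset run to 1
  Position 7 ('c'): new char, reset run to 1
Longest run: 'c' with length 2

2


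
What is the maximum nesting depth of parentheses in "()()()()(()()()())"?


Input: "()()()()(()()()())"
Tracking depth:
  Position 0 '(': depth becomes 1
  Position 1 ')': depth becomes 0
  Position 2 '(': depth becomes 1
  Position 3 ')': depth becomes 0
  Position 4 '(': depth becomes 1
  Position 5 ')': depth becomes 0
  Position 6 '(': depth becomes 1
  Position 7 ')': depth becomes 0
  Position 8 '(': depth becomes 1
  Position 9 '(': depth becomes 2
  Position 10 ')': depth becomes 1
  Position 11 '(': depth becomes 2
  Position 12 ')': depth becomes 1
  Position 13 '(': depth becomes 2
  Position 14 ')': depth becomes 1
  Position 15 '(': depth becomes 2
  Position 16 ')': depth becomes 1
  Position 17 ')': depth becomes 0
Maximum depth reached: 2

2


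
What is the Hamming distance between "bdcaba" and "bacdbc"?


Comparing "bdcaba" and "bacdbc" position by position:
  Position 0: 'b' vs 'b' => same
  Position 1: 'd' vs 'a' => differ
  Position 2: 'c' vs 'c' => same
  Position 3: 'a' vs 'd' => differ
  Position 4: 'b' vs 'b' => same
  Position 5: 'a' vs 'c' => differ
Total differences (Hamming distance): 3

3


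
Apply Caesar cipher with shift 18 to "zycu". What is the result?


Caesar cipher: shift "zycu" by 18
  'z' (pos 25) + 18 = pos 17 = 'r'
  'y' (pos 24) + 18 = pos 16 = 'q'
  'c' (pos 2) + 18 = pos 20 = 'u'
  'u' (pos 20) + 18 = pos 12 = 'm'
Result: rqum

rqum


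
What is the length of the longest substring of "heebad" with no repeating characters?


Input: "heebad"
Sliding window (track last position of each char):
  Position 0 ('h'): window [0,0] length 1 -- new best
  Position 1 ('e'): window [0,1] length 2 -- new best
  Position 2 ('e'): repeat (last at 1), move window start to 2
  Position 2 ('e'): window [2,2] length 1
  Position 3 ('b'): window [2,3] length 2
  Position 4 ('a'): window [2,4] length 3 -- new best
  Position 5 ('d'): window [2,5] length 4 -- new best
Longest substring with no repeats: "ebad" with length 4

4


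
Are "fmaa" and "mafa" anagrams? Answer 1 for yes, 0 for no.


Strings: "fmaa", "mafa"
Sorted first:  aafm
Sorted second: aafm
Sorted forms match => anagrams

1


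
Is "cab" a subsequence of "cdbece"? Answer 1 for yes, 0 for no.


Check if "cab" is a subsequence of "cdbece"
Greedy scan:
  Position 0 ('c'): matches sub[0] = 'c'
  Position 1 ('d'): no match needed
  Position 2 ('b'): no match needed
  Position 3 ('e'): no match needed
  Position 4 ('c'): no match needed
  Position 5 ('e'): no match needed
Only matched 1/3 characters => not a subsequence

0


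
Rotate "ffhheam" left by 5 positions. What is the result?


Input: "ffhheam", rotate left by 5
First 5 characters: "ffhhe"
Remaining characters: "am"
Concatenate remaining + first: "am" + "ffhhe" = "amffhhe"

amffhhe


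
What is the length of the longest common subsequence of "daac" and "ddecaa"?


LCS of "daac" and "ddecaa"
DP table:
           d    d    e    c    a    a
      0    0    0    0    0    0    0
  d   0    1    1    1    1    1    1
  a   0    1    1    1    1    2    2
  a   0    1    1    1    1    2    3
  c   0    1    1    1    2    2    3
LCS length = dp[4][6] = 3

3


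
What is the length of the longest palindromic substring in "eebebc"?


Input: "eebebc"
Checking substrings for palindromes:
  [1:4] "ebe" (len 3) => palindrome
  [2:5] "beb" (len 3) => palindrome
  [0:2] "ee" (len 2) => palindrome
Longest palindromic substring: "ebe" with length 3

3


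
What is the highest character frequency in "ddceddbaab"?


Input: ddceddbaab
Character counts:
  'a': 2
  'b': 2
  'c': 1
  'd': 4
  'e': 1
Maximum frequency: 4

4


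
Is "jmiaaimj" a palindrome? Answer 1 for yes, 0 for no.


Input: jmiaaimj
Reversed: jmiaaimj
  Compare pos 0 ('j') with pos 7 ('j'): match
  Compare pos 1 ('m') with pos 6 ('m'): match
  Compare pos 2 ('i') with pos 5 ('i'): match
  Compare pos 3 ('a') with pos 4 ('a'): match
Result: palindrome

1


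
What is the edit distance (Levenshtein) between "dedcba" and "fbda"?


Computing edit distance: "dedcba" -> "fbda"
DP table:
           f    b    d    a
      0    1    2    3    4
  d   1    1    2    2    3
  e   2    2    2    3    3
  d   3    3    3    2    3
  c   4    4    4    3    3
  b   5    5    4    4    4
  a   6    6    5    5    4
Edit distance = dp[6][4] = 4

4


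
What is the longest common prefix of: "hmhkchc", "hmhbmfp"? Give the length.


Words: hmhkchc, hmhbmfp
  Position 0: all 'h' => match
  Position 1: all 'm' => match
  Position 2: all 'h' => match
  Position 3: ('k', 'b') => mismatch, stop
LCP = "hmh" (length 3)

3


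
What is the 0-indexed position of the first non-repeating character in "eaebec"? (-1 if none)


Input: eaebec
Character frequencies:
  'a': 1
  'b': 1
  'c': 1
  'e': 3
Scanning left to right for freq == 1:
  Position 0 ('e'): freq=3, skip
  Position 1 ('a'): unique! => answer = 1

1


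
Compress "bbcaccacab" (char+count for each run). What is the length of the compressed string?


Input: bbcaccacab
Runs:
  'b' x 2 => "b2"
  'c' x 1 => "c1"
  'a' x 1 => "a1"
  'c' x 2 => "c2"
  'a' x 1 => "a1"
  'c' x 1 => "c1"
  'a' x 1 => "a1"
  'b' x 1 => "b1"
Compressed: "b2c1a1c2a1c1a1b1"
Compressed length: 16

16


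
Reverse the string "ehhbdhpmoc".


Input: ehhbdhpmoc
Reading characters right to left:
  Position 9: 'c'
  Position 8: 'o'
  Position 7: 'm'
  Position 6: 'p'
  Position 5: 'h'
  Position 4: 'd'
  Position 3: 'b'
  Position 2: 'h'
  Position 1: 'h'
  Position 0: 'e'
Reversed: comphdbhhe

comphdbhhe


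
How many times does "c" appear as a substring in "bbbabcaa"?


Searching for "c" in "bbbabcaa"
Scanning each position:
  Position 0: "b" => no
  Position 1: "b" => no
  Position 2: "b" => no
  Position 3: "a" => no
  Position 4: "b" => no
  Position 5: "c" => MATCH
  Position 6: "a" => no
  Position 7: "a" => no
Total occurrences: 1

1


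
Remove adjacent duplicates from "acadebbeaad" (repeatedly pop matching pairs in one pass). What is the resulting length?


Input: acadebbeaad
Stack-based adjacent duplicate removal:
  Read 'a': push. Stack: a
  Read 'c': push. Stack: ac
  Read 'a': push. Stack: aca
  Read 'd': push. Stack: acad
  Read 'e': push. Stack: acade
  Read 'b': push. Stack: acadeb
  Read 'b': matches stack top 'b' => pop. Stack: acade
  Read 'e': matches stack top 'e' => pop. Stack: acad
  Read 'a': push. Stack: acada
  Read 'a': matches stack top 'a' => pop. Stack: acad
  Read 'd': matches stack top 'd' => pop. Stack: aca
Final stack: "aca" (length 3)

3


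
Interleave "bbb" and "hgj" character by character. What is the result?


Interleaving "bbb" and "hgj":
  Position 0: 'b' from first, 'h' from second => "bh"
  Position 1: 'b' from first, 'g' from second => "bg"
  Position 2: 'b' from first, 'j' from second => "bj"
Result: bhbgbj

bhbgbj


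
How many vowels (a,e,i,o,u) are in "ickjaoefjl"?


Input: ickjaoefjl
Checking each character:
  'i' at position 0: vowel (running total: 1)
  'c' at position 1: consonant
  'k' at position 2: consonant
  'j' at position 3: consonant
  'a' at position 4: vowel (running total: 2)
  'o' at position 5: vowel (running total: 3)
  'e' at position 6: vowel (running total: 4)
  'f' at position 7: consonant
  'j' at position 8: consonant
  'l' at position 9: consonant
Total vowels: 4

4


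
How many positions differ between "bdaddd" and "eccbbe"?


Comparing "bdaddd" and "eccbbe" position by position:
  Position 0: 'b' vs 'e' => DIFFER
  Position 1: 'd' vs 'c' => DIFFER
  Position 2: 'a' vs 'c' => DIFFER
  Position 3: 'd' vs 'b' => DIFFER
  Position 4: 'd' vs 'b' => DIFFER
  Position 5: 'd' vs 'e' => DIFFER
Positions that differ: 6

6


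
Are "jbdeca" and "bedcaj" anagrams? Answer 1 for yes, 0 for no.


Strings: "jbdeca", "bedcaj"
Sorted first:  abcdej
Sorted second: abcdej
Sorted forms match => anagrams

1


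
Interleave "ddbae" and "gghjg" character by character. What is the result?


Interleaving "ddbae" and "gghjg":
  Position 0: 'd' from first, 'g' from second => "dg"
  Position 1: 'd' from first, 'g' from second => "dg"
  Position 2: 'b' from first, 'h' from second => "bh"
  Position 3: 'a' from first, 'j' from second => "aj"
  Position 4: 'e' from first, 'g' from second => "eg"
Result: dgdgbhajeg

dgdgbhajeg


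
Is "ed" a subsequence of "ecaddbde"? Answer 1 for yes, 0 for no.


Check if "ed" is a subsequence of "ecaddbde"
Greedy scan:
  Position 0 ('e'): matches sub[0] = 'e'
  Position 1 ('c'): no match needed
  Position 2 ('a'): no match needed
  Position 3 ('d'): matches sub[1] = 'd'
  Position 4 ('d'): no match needed
  Position 5 ('b'): no match needed
  Position 6 ('d'): no match needed
  Position 7 ('e'): no match needed
All 2 characters matched => is a subsequence

1


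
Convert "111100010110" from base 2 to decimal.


Input: "111100010110" in base 2
Positional expansion:
  Digit '1' (value 1) x 2^11 = 2048
  Digit '1' (value 1) x 2^10 = 1024
  Digit '1' (value 1) x 2^9 = 512
  Digit '1' (value 1) x 2^8 = 256
  Digit '0' (value 0) x 2^7 = 0
  Digit '0' (value 0) x 2^6 = 0
  Digit '0' (value 0) x 2^5 = 0
  Digit '1' (value 1) x 2^4 = 16
  Digit '0' (value 0) x 2^3 = 0
  Digit '1' (value 1) x 2^2 = 4
  Digit '1' (value 1) x 2^1 = 2
  Digit '0' (value 0) x 2^0 = 0
Sum = 3862

3862


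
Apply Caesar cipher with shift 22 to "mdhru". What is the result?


Caesar cipher: shift "mdhru" by 22
  'm' (pos 12) + 22 = pos 8 = 'i'
  'd' (pos 3) + 22 = pos 25 = 'z'
  'h' (pos 7) + 22 = pos 3 = 'd'
  'r' (pos 17) + 22 = pos 13 = 'n'
  'u' (pos 20) + 22 = pos 16 = 'q'
Result: izdnq

izdnq


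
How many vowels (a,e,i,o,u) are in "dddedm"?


Input: dddedm
Checking each character:
  'd' at position 0: consonant
  'd' at position 1: consonant
  'd' at position 2: consonant
  'e' at position 3: vowel (running total: 1)
  'd' at position 4: consonant
  'm' at position 5: consonant
Total vowels: 1

1


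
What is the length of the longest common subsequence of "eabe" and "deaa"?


LCS of "eabe" and "deaa"
DP table:
           d    e    a    a
      0    0    0    0    0
  e   0    0    1    1    1
  a   0    0    1    2    2
  b   0    0    1    2    2
  e   0    0    1    2    2
LCS length = dp[4][4] = 2

2


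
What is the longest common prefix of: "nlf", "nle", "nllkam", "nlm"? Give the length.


Words: nlf, nle, nllkam, nlm
  Position 0: all 'n' => match
  Position 1: all 'l' => match
  Position 2: ('f', 'e', 'l', 'm') => mismatch, stop
LCP = "nl" (length 2)

2


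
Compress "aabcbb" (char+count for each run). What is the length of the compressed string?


Input: aabcbb
Runs:
  'a' x 2 => "a2"
  'b' x 1 => "b1"
  'c' x 1 => "c1"
  'b' x 2 => "b2"
Compressed: "a2b1c1b2"
Compressed length: 8

8


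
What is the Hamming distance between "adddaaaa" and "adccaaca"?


Comparing "adddaaaa" and "adccaaca" position by position:
  Position 0: 'a' vs 'a' => same
  Position 1: 'd' vs 'd' => same
  Position 2: 'd' vs 'c' => differ
  Position 3: 'd' vs 'c' => differ
  Position 4: 'a' vs 'a' => same
  Position 5: 'a' vs 'a' => same
  Position 6: 'a' vs 'c' => differ
  Position 7: 'a' vs 'a' => same
Total differences (Hamming distance): 3

3


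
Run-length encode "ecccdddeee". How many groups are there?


Input: ecccdddeee
Scanning for consecutive runs:
  Group 1: 'e' x 1 (positions 0-0)
  Group 2: 'c' x 3 (positions 1-3)
  Group 3: 'd' x 3 (positions 4-6)
  Group 4: 'e' x 3 (positions 7-9)
Total groups: 4

4


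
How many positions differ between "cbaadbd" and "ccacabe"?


Comparing "cbaadbd" and "ccacabe" position by position:
  Position 0: 'c' vs 'c' => same
  Position 1: 'b' vs 'c' => DIFFER
  Position 2: 'a' vs 'a' => same
  Position 3: 'a' vs 'c' => DIFFER
  Position 4: 'd' vs 'a' => DIFFER
  Position 5: 'b' vs 'b' => same
  Position 6: 'd' vs 'e' => DIFFER
Positions that differ: 4

4


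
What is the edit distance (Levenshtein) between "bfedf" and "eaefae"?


Computing edit distance: "bfedf" -> "eaefae"
DP table:
           e    a    e    f    a    e
      0    1    2    3    4    5    6
  b   1    1    2    3    4    5    6
  f   2    2    2    3    3    4    5
  e   3    2    3    2    3    4    4
  d   4    3    3    3    3    4    5
  f   5    4    4    4    3    4    5
Edit distance = dp[5][6] = 5

5


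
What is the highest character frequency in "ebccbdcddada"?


Input: ebccbdcddada
Character counts:
  'a': 2
  'b': 2
  'c': 3
  'd': 4
  'e': 1
Maximum frequency: 4

4


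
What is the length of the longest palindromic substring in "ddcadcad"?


Input: "ddcadcad"
Checking substrings for palindromes:
  [0:2] "dd" (len 2) => palindrome
Longest palindromic substring: "dd" with length 2

2


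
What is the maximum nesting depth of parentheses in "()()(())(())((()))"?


Input: "()()(())(())((()))"
Tracking depth:
  Position 0 '(': depth becomes 1
  Position 1 ')': depth becomes 0
  Position 2 '(': depth becomes 1
  Position 3 ')': depth becomes 0
  Position 4 '(': depth becomes 1
  Position 5 '(': depth becomes 2
  Position 6 ')': depth becomes 1
  Position 7 ')': depth becomes 0
  Position 8 '(': depth becomes 1
  Position 9 '(': depth becomes 2
  Position 10 ')': depth becomes 1
  Position 11 ')': depth becomes 0
  Position 12 '(': depth becomes 1
  Position 13 '(': depth becomes 2
  Position 14 '(': depth becomes 3
  Position 15 ')': depth becomes 2
  Position 16 ')': depth becomes 1
  Position 17 ')': depth becomes 0
Maximum depth reached: 3

3


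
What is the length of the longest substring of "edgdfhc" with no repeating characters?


Input: "edgdfhc"
Sliding window (track last position of each char):
  Position 0 ('e'): window [0,0] length 1 -- new best
  Position 1 ('d'): window [0,1] length 2 -- new best
  Position 2 ('g'): window [0,2] length 3 -- new best
  Position 3 ('d'): repeat (last at 1), move window start to 2
  Position 3 ('d'): window [2,3] length 2
  Position 4 ('f'): window [2,4] length 3
  Position 5 ('h'): window [2,5] length 4 -- new best
  Position 6 ('c'): window [2,6] length 5 -- new best
Longest substring with no repeats: "gdfhc" with length 5

5


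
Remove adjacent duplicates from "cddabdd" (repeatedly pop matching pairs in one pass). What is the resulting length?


Input: cddabdd
Stack-based adjacent duplicate removal:
  Read 'c': push. Stack: c
  Read 'd': push. Stack: cd
  Read 'd': matches stack top 'd' => pop. Stack: c
  Read 'a': push. Stack: ca
  Read 'b': push. Stack: cab
  Read 'd': push. Stack: cabd
  Read 'd': matches stack top 'd' => pop. Stack: cab
Final stack: "cab" (length 3)

3


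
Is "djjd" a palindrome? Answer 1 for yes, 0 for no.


Input: djjd
Reversed: djjd
  Compare pos 0 ('d') with pos 3 ('d'): match
  Compare pos 1 ('j') with pos 2 ('j'): match
Result: palindrome

1


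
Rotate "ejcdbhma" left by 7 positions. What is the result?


Input: "ejcdbhma", rotate left by 7
First 7 characters: "ejcdbhm"
Remaining characters: "a"
Concatenate remaining + first: "a" + "ejcdbhm" = "aejcdbhm"

aejcdbhm


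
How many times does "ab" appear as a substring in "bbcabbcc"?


Searching for "ab" in "bbcabbcc"
Scanning each position:
  Position 0: "bb" => no
  Position 1: "bc" => no
  Position 2: "ca" => no
  Position 3: "ab" => MATCH
  Position 4: "bb" => no
  Position 5: "bc" => no
  Position 6: "cc" => no
Total occurrences: 1

1


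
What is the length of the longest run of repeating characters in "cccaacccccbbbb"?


Input: "cccaacccccbbbb"
Scanning for longest run:
  Position 1 ('c'): continues run of 'c', length=2
  Position 2 ('c'): continues run of 'c', length=3
  Position 3 ('a'): new char, reset run to 1
  Position 4 ('a'): continues run of 'a', length=2
  Position 5 ('c'): new char, reset run to 1
  Position 6 ('c'): continues run of 'c', length=2
  Position 7 ('c'): continues run of 'c', length=3
  Position 8 ('c'): continues run of 'c', length=4
  Position 9 ('c'): continues run of 'c', length=5
  Position 10 ('b'): new char, reset run to 1
  Position 11 ('b'): continues run of 'b', length=2
  Position 12 ('b'): continues run of 'b', length=3
  Position 13 ('b'): continues run of 'b', length=4
Longest run: 'c' with length 5

5


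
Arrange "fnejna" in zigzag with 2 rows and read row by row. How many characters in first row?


Zigzag "fnejna" into 2 rows:
Placing characters:
  'f' => row 0
  'n' => row 1
  'e' => row 0
  'j' => row 1
  'n' => row 0
  'a' => row 1
Rows:
  Row 0: "fen"
  Row 1: "nja"
First row length: 3

3


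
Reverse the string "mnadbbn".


Input: mnadbbn
Reading characters right to left:
  Position 6: 'n'
  Position 5: 'b'
  Position 4: 'b'
  Position 3: 'd'
  Position 2: 'a'
  Position 1: 'n'
  Position 0: 'm'
Reversed: nbbdanm

nbbdanm


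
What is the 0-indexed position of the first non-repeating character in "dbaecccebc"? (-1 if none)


Input: dbaecccebc
Character frequencies:
  'a': 1
  'b': 2
  'c': 4
  'd': 1
  'e': 2
Scanning left to right for freq == 1:
  Position 0 ('d'): unique! => answer = 0

0


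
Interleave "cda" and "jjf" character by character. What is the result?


Interleaving "cda" and "jjf":
  Position 0: 'c' from first, 'j' from second => "cj"
  Position 1: 'd' from first, 'j' from second => "dj"
  Position 2: 'a' from first, 'f' from second => "af"
Result: cjdjaf

cjdjaf


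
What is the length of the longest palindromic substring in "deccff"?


Input: "deccff"
Checking substrings for palindromes:
  [2:4] "cc" (len 2) => palindrome
  [4:6] "ff" (len 2) => palindrome
Longest palindromic substring: "cc" with length 2

2


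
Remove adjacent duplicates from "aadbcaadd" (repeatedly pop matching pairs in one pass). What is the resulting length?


Input: aadbcaadd
Stack-based adjacent duplicate removal:
  Read 'a': push. Stack: a
  Read 'a': matches stack top 'a' => pop. Stack: (empty)
  Read 'd': push. Stack: d
  Read 'b': push. Stack: db
  Read 'c': push. Stack: dbc
  Read 'a': push. Stack: dbca
  Read 'a': matches stack top 'a' => pop. Stack: dbc
  Read 'd': push. Stack: dbcd
  Read 'd': matches stack top 'd' => pop. Stack: dbc
Final stack: "dbc" (length 3)

3


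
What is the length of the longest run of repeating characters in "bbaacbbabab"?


Input: "bbaacbbabab"
Scanning for longest run:
  Position 1 ('b'): continues run of 'b', length=2
  Position 2 ('a'): new char, reset run to 1
  Position 3 ('a'): continues run of 'a', length=2
  Position 4 ('c'): new char, reset run to 1
  Position 5 ('b'): new char, reset run to 1
  Position 6 ('b'): continues run of 'b', length=2
  Position 7 ('a'): new char, reset run to 1
  Position 8 ('b'): new char, reset run to 1
  Position 9 ('a'): new char, reset run to 1
  Position 10 ('b'): new char, reset run to 1
Longest run: 'b' with length 2

2


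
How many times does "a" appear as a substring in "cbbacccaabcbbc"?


Searching for "a" in "cbbacccaabcbbc"
Scanning each position:
  Position 0: "c" => no
  Position 1: "b" => no
  Position 2: "b" => no
  Position 3: "a" => MATCH
  Position 4: "c" => no
  Position 5: "c" => no
  Position 6: "c" => no
  Position 7: "a" => MATCH
  Position 8: "a" => MATCH
  Position 9: "b" => no
  Position 10: "c" => no
  Position 11: "b" => no
  Position 12: "b" => no
  Position 13: "c" => no
Total occurrences: 3

3


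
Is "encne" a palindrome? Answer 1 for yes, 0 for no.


Input: encne
Reversed: encne
  Compare pos 0 ('e') with pos 4 ('e'): match
  Compare pos 1 ('n') with pos 3 ('n'): match
Result: palindrome

1


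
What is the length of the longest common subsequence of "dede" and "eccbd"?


LCS of "dede" and "eccbd"
DP table:
           e    c    c    b    d
      0    0    0    0    0    0
  d   0    0    0    0    0    1
  e   0    1    1    1    1    1
  d   0    1    1    1    1    2
  e   0    1    1    1    1    2
LCS length = dp[4][5] = 2

2


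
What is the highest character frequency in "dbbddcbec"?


Input: dbbddcbec
Character counts:
  'b': 3
  'c': 2
  'd': 3
  'e': 1
Maximum frequency: 3

3


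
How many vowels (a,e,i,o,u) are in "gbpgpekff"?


Input: gbpgpekff
Checking each character:
  'g' at position 0: consonant
  'b' at position 1: consonant
  'p' at position 2: consonant
  'g' at position 3: consonant
  'p' at position 4: consonant
  'e' at position 5: vowel (running total: 1)
  'k' at position 6: consonant
  'f' at position 7: consonant
  'f' at position 8: consonant
Total vowels: 1

1
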